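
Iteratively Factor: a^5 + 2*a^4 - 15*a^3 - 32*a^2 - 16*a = (a + 4)*(a^4 - 2*a^3 - 7*a^2 - 4*a) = (a - 4)*(a + 4)*(a^3 + 2*a^2 + a) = a*(a - 4)*(a + 4)*(a^2 + 2*a + 1) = a*(a - 4)*(a + 1)*(a + 4)*(a + 1)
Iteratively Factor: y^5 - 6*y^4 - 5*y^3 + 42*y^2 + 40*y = (y + 1)*(y^4 - 7*y^3 + 2*y^2 + 40*y) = (y - 5)*(y + 1)*(y^3 - 2*y^2 - 8*y) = y*(y - 5)*(y + 1)*(y^2 - 2*y - 8) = y*(y - 5)*(y + 1)*(y + 2)*(y - 4)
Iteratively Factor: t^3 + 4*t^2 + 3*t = (t + 1)*(t^2 + 3*t) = (t + 1)*(t + 3)*(t)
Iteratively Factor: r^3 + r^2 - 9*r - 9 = (r + 3)*(r^2 - 2*r - 3) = (r - 3)*(r + 3)*(r + 1)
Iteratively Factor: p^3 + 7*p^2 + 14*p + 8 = (p + 2)*(p^2 + 5*p + 4) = (p + 2)*(p + 4)*(p + 1)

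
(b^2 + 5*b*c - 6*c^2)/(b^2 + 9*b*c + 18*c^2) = (b - c)/(b + 3*c)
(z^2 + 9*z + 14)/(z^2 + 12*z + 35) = (z + 2)/(z + 5)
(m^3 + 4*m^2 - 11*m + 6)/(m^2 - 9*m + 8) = (m^2 + 5*m - 6)/(m - 8)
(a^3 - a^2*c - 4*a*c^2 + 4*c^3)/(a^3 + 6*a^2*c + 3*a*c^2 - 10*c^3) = (a - 2*c)/(a + 5*c)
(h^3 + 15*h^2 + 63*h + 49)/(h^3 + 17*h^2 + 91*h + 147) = (h + 1)/(h + 3)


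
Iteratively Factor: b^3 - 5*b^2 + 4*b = (b - 1)*(b^2 - 4*b) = b*(b - 1)*(b - 4)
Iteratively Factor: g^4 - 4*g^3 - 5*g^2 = (g)*(g^3 - 4*g^2 - 5*g) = g^2*(g^2 - 4*g - 5) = g^2*(g - 5)*(g + 1)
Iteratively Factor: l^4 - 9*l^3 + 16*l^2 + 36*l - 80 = (l - 5)*(l^3 - 4*l^2 - 4*l + 16) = (l - 5)*(l - 4)*(l^2 - 4) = (l - 5)*(l - 4)*(l + 2)*(l - 2)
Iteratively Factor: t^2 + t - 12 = (t + 4)*(t - 3)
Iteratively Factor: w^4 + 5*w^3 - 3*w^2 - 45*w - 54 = (w + 3)*(w^3 + 2*w^2 - 9*w - 18) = (w - 3)*(w + 3)*(w^2 + 5*w + 6) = (w - 3)*(w + 3)^2*(w + 2)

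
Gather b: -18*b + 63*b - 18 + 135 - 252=45*b - 135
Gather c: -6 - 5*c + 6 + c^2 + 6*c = c^2 + c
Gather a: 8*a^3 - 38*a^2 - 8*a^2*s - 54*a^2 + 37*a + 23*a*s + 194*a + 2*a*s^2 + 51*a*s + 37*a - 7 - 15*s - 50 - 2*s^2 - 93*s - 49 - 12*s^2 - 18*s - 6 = 8*a^3 + a^2*(-8*s - 92) + a*(2*s^2 + 74*s + 268) - 14*s^2 - 126*s - 112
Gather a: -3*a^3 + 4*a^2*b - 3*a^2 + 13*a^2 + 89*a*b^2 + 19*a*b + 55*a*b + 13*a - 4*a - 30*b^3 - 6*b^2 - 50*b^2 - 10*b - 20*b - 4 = -3*a^3 + a^2*(4*b + 10) + a*(89*b^2 + 74*b + 9) - 30*b^3 - 56*b^2 - 30*b - 4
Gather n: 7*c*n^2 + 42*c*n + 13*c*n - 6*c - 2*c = 7*c*n^2 + 55*c*n - 8*c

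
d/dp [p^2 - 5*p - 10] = 2*p - 5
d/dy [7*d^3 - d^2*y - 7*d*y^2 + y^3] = -d^2 - 14*d*y + 3*y^2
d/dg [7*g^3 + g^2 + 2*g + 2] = 21*g^2 + 2*g + 2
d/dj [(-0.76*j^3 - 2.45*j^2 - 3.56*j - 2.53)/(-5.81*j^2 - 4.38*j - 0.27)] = (4.4156*j^4 + 6.6576*j^3 - 9.337*j^2 - 28.0756*j - 10.1202)/(33.7561*j^4 + 50.8956*j^3 + 22.3218*j^2 + 2.3652*j + 0.0729)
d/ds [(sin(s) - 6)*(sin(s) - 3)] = (2*sin(s) - 9)*cos(s)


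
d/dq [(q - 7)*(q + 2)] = 2*q - 5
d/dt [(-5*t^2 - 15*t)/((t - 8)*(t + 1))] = 10*(5*t^2 + 8*t + 12)/(t^4 - 14*t^3 + 33*t^2 + 112*t + 64)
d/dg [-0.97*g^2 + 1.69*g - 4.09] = 1.69 - 1.94*g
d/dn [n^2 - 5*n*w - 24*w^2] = 2*n - 5*w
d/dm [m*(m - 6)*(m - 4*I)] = 3*m^2 + m*(-12 - 8*I) + 24*I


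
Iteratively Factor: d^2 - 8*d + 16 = (d - 4)*(d - 4)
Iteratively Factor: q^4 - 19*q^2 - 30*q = (q + 3)*(q^3 - 3*q^2 - 10*q) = q*(q + 3)*(q^2 - 3*q - 10) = q*(q + 2)*(q + 3)*(q - 5)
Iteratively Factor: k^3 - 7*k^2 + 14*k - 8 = (k - 4)*(k^2 - 3*k + 2) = (k - 4)*(k - 1)*(k - 2)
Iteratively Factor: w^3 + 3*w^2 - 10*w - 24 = (w + 4)*(w^2 - w - 6) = (w - 3)*(w + 4)*(w + 2)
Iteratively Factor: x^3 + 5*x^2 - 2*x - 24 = (x - 2)*(x^2 + 7*x + 12) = (x - 2)*(x + 4)*(x + 3)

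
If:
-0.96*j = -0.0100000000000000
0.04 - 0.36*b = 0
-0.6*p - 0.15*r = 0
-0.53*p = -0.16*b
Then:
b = 0.11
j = 0.01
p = 0.03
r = -0.13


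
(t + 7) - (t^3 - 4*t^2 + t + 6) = -t^3 + 4*t^2 + 1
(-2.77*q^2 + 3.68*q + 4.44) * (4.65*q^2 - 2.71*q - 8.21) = -12.8805*q^4 + 24.6187*q^3 + 33.4149*q^2 - 42.2452*q - 36.4524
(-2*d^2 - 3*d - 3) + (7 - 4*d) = -2*d^2 - 7*d + 4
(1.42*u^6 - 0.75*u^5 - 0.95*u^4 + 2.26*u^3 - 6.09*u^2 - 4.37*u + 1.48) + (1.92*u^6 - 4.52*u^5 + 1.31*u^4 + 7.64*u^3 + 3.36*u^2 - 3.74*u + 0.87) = 3.34*u^6 - 5.27*u^5 + 0.36*u^4 + 9.9*u^3 - 2.73*u^2 - 8.11*u + 2.35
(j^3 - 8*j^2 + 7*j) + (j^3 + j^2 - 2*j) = 2*j^3 - 7*j^2 + 5*j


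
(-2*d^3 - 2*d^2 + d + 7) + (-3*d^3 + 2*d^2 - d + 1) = 8 - 5*d^3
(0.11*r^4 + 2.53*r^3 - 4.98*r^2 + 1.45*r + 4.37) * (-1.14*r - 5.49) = -0.1254*r^5 - 3.4881*r^4 - 8.2125*r^3 + 25.6872*r^2 - 12.9423*r - 23.9913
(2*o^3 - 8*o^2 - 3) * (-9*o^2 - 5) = -18*o^5 + 72*o^4 - 10*o^3 + 67*o^2 + 15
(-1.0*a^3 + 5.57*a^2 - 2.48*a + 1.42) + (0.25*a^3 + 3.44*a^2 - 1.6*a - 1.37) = -0.75*a^3 + 9.01*a^2 - 4.08*a + 0.0499999999999998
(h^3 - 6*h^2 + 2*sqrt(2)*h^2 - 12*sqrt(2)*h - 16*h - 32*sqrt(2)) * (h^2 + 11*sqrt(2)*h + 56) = h^5 - 6*h^4 + 13*sqrt(2)*h^4 - 78*sqrt(2)*h^3 + 84*h^3 - 600*h^2 - 96*sqrt(2)*h^2 - 1600*h - 672*sqrt(2)*h - 1792*sqrt(2)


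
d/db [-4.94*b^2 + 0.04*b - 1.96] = 0.04 - 9.88*b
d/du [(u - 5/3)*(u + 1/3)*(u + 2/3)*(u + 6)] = 4*u^3 + 16*u^2 - 98*u/9 - 244/27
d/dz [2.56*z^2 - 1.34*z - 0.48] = 5.12*z - 1.34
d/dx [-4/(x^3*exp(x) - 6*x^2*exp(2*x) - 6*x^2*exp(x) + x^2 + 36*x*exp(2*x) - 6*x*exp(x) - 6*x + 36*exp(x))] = 4*(x^3*exp(x) - 12*x^2*exp(2*x) - 3*x^2*exp(x) + 60*x*exp(2*x) - 18*x*exp(x) + 2*x + 36*exp(2*x) + 30*exp(x) - 6)/(x^3*exp(x) - 6*x^2*exp(2*x) - 6*x^2*exp(x) + x^2 + 36*x*exp(2*x) - 6*x*exp(x) - 6*x + 36*exp(x))^2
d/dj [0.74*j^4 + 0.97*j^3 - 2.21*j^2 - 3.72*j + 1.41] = 2.96*j^3 + 2.91*j^2 - 4.42*j - 3.72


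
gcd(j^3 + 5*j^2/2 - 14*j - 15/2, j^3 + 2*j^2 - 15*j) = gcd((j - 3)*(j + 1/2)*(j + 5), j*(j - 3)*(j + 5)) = j^2 + 2*j - 15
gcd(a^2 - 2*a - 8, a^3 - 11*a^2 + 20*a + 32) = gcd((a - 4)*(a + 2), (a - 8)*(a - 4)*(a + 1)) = a - 4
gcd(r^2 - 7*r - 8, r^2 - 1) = r + 1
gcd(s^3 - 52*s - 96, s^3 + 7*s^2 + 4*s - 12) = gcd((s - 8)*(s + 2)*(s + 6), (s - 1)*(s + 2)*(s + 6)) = s^2 + 8*s + 12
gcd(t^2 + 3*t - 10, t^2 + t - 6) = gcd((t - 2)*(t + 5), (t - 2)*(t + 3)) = t - 2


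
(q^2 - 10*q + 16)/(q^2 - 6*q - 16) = (q - 2)/(q + 2)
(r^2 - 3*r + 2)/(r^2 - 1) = (r - 2)/(r + 1)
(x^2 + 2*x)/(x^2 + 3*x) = (x + 2)/(x + 3)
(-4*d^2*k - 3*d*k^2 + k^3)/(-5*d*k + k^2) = (4*d^2 + 3*d*k - k^2)/(5*d - k)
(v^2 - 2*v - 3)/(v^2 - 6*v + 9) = (v + 1)/(v - 3)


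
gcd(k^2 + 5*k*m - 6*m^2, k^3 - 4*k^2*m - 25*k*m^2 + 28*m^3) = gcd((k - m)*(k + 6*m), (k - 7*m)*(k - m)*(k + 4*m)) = k - m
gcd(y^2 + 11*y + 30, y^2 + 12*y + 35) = y + 5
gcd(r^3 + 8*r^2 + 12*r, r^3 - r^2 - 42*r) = r^2 + 6*r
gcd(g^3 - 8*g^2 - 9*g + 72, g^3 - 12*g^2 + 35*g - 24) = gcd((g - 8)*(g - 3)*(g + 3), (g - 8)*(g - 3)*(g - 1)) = g^2 - 11*g + 24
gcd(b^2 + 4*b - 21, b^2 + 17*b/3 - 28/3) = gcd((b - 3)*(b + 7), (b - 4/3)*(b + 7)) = b + 7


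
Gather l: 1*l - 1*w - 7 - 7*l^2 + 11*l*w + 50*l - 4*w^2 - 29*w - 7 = -7*l^2 + l*(11*w + 51) - 4*w^2 - 30*w - 14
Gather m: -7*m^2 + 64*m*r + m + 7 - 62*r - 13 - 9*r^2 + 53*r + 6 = -7*m^2 + m*(64*r + 1) - 9*r^2 - 9*r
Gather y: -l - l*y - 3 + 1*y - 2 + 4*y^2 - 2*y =-l + 4*y^2 + y*(-l - 1) - 5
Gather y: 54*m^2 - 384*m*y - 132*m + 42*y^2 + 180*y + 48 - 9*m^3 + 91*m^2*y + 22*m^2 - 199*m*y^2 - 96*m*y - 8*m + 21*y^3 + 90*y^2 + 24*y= -9*m^3 + 76*m^2 - 140*m + 21*y^3 + y^2*(132 - 199*m) + y*(91*m^2 - 480*m + 204) + 48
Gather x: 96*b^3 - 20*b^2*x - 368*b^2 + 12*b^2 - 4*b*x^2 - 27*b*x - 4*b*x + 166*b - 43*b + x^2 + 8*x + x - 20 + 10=96*b^3 - 356*b^2 + 123*b + x^2*(1 - 4*b) + x*(-20*b^2 - 31*b + 9) - 10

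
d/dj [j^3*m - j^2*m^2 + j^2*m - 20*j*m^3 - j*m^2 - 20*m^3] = m*(3*j^2 - 2*j*m + 2*j - 20*m^2 - m)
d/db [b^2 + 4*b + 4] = 2*b + 4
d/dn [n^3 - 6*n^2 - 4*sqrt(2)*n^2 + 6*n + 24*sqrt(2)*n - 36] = 3*n^2 - 12*n - 8*sqrt(2)*n + 6 + 24*sqrt(2)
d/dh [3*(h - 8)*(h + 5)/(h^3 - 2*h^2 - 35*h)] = 3*(-h^2 + 16*h - 56)/(h^2*(h^2 - 14*h + 49))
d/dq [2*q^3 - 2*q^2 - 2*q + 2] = 6*q^2 - 4*q - 2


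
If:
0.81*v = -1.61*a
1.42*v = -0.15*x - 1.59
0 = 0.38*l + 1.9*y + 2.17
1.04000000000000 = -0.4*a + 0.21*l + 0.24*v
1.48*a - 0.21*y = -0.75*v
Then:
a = -2.72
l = -6.41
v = 5.41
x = -61.77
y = 0.14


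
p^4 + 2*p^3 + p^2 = p^2*(p + 1)^2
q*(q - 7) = q^2 - 7*q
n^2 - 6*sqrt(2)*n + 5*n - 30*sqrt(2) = (n + 5)*(n - 6*sqrt(2))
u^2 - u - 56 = (u - 8)*(u + 7)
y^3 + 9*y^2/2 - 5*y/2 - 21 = (y - 2)*(y + 3)*(y + 7/2)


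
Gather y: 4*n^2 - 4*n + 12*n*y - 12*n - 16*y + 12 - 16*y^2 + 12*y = 4*n^2 - 16*n - 16*y^2 + y*(12*n - 4) + 12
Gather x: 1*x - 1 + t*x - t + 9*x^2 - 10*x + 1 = -t + 9*x^2 + x*(t - 9)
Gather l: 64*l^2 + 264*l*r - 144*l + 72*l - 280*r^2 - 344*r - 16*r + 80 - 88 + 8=64*l^2 + l*(264*r - 72) - 280*r^2 - 360*r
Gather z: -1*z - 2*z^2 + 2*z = -2*z^2 + z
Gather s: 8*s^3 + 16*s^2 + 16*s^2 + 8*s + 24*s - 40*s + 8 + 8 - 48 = 8*s^3 + 32*s^2 - 8*s - 32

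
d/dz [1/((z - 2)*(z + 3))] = (-2*z - 1)/(z^4 + 2*z^3 - 11*z^2 - 12*z + 36)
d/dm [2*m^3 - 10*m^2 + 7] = 2*m*(3*m - 10)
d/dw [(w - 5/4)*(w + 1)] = 2*w - 1/4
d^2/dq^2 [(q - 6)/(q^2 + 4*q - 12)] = 2*((2 - 3*q)*(q^2 + 4*q - 12) + 4*(q - 6)*(q + 2)^2)/(q^2 + 4*q - 12)^3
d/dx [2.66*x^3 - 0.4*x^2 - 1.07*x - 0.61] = 7.98*x^2 - 0.8*x - 1.07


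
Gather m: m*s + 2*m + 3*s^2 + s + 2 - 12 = m*(s + 2) + 3*s^2 + s - 10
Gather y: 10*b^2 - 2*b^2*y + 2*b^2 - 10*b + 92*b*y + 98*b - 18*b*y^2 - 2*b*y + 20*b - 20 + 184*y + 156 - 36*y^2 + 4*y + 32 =12*b^2 + 108*b + y^2*(-18*b - 36) + y*(-2*b^2 + 90*b + 188) + 168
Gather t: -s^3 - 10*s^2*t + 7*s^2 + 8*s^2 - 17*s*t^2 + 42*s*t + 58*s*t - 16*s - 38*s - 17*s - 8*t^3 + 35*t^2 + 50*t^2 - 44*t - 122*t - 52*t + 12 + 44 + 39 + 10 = -s^3 + 15*s^2 - 71*s - 8*t^3 + t^2*(85 - 17*s) + t*(-10*s^2 + 100*s - 218) + 105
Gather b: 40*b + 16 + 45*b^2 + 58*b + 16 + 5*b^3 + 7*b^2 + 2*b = 5*b^3 + 52*b^2 + 100*b + 32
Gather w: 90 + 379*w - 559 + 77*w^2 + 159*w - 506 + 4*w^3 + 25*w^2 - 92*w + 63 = 4*w^3 + 102*w^2 + 446*w - 912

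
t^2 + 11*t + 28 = (t + 4)*(t + 7)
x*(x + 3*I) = x^2 + 3*I*x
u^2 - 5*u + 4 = (u - 4)*(u - 1)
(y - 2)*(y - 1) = y^2 - 3*y + 2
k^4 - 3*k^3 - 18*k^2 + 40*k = k*(k - 5)*(k - 2)*(k + 4)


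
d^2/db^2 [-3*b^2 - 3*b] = -6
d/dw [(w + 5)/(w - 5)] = -10/(w - 5)^2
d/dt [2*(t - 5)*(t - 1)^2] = 2*(t - 1)*(3*t - 11)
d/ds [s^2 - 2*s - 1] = 2*s - 2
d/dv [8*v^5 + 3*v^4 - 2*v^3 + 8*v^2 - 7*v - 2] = 40*v^4 + 12*v^3 - 6*v^2 + 16*v - 7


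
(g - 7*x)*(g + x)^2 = g^3 - 5*g^2*x - 13*g*x^2 - 7*x^3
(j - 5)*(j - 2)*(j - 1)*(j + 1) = j^4 - 7*j^3 + 9*j^2 + 7*j - 10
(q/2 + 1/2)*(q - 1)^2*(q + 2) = q^4/2 + q^3/2 - 3*q^2/2 - q/2 + 1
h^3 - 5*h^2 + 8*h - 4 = (h - 2)^2*(h - 1)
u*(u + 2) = u^2 + 2*u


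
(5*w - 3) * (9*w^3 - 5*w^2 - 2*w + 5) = 45*w^4 - 52*w^3 + 5*w^2 + 31*w - 15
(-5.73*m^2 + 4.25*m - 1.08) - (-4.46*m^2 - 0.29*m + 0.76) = -1.27*m^2 + 4.54*m - 1.84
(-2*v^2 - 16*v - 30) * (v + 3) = -2*v^3 - 22*v^2 - 78*v - 90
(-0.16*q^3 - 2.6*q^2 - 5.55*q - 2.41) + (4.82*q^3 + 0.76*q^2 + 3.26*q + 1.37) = 4.66*q^3 - 1.84*q^2 - 2.29*q - 1.04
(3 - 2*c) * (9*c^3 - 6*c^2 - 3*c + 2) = -18*c^4 + 39*c^3 - 12*c^2 - 13*c + 6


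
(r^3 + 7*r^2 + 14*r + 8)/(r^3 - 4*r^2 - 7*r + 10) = (r^2 + 5*r + 4)/(r^2 - 6*r + 5)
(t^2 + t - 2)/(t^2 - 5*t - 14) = (t - 1)/(t - 7)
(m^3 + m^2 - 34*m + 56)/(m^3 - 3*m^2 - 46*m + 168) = (m - 2)/(m - 6)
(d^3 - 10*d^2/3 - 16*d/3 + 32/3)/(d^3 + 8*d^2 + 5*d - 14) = (3*d^2 - 16*d + 16)/(3*(d^2 + 6*d - 7))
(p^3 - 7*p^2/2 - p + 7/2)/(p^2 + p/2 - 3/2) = (2*p^2 - 5*p - 7)/(2*p + 3)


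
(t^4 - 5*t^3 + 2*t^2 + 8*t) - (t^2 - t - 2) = t^4 - 5*t^3 + t^2 + 9*t + 2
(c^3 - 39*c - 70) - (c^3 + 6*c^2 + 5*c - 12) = -6*c^2 - 44*c - 58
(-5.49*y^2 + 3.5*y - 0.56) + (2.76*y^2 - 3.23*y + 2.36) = -2.73*y^2 + 0.27*y + 1.8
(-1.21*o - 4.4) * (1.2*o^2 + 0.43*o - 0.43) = -1.452*o^3 - 5.8003*o^2 - 1.3717*o + 1.892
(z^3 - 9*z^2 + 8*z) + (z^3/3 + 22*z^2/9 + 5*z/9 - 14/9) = 4*z^3/3 - 59*z^2/9 + 77*z/9 - 14/9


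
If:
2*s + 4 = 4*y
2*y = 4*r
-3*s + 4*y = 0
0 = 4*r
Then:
No Solution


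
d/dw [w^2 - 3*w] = 2*w - 3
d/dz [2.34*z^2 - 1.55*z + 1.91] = 4.68*z - 1.55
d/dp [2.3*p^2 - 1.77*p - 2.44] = 4.6*p - 1.77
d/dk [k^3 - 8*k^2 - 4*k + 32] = 3*k^2 - 16*k - 4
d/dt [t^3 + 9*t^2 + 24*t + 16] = 3*t^2 + 18*t + 24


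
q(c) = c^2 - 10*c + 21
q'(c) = 2*c - 10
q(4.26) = -3.45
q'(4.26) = -1.48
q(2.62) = 1.66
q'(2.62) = -4.76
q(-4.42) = 84.74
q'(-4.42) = -18.84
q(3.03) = -0.12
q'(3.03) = -3.94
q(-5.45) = 105.20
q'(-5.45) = -20.90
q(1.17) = 10.67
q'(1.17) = -7.66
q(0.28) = 18.28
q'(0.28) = -9.44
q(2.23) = 3.67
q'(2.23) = -5.54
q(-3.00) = 60.00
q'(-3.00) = -16.00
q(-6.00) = 117.00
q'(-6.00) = -22.00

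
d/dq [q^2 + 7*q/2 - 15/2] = 2*q + 7/2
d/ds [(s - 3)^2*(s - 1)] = (s - 3)*(3*s - 5)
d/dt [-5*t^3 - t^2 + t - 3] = -15*t^2 - 2*t + 1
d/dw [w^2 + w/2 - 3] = 2*w + 1/2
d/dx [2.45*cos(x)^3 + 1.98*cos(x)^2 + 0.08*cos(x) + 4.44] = (7.35*sin(x)^2 - 3.96*cos(x) - 7.43)*sin(x)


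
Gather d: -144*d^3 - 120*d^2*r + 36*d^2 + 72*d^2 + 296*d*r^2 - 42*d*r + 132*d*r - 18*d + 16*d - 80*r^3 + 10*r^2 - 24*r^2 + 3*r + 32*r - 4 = -144*d^3 + d^2*(108 - 120*r) + d*(296*r^2 + 90*r - 2) - 80*r^3 - 14*r^2 + 35*r - 4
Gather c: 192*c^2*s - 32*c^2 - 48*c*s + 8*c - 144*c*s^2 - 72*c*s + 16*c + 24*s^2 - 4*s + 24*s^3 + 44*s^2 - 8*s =c^2*(192*s - 32) + c*(-144*s^2 - 120*s + 24) + 24*s^3 + 68*s^2 - 12*s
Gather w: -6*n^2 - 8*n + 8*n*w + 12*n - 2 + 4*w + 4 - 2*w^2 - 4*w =-6*n^2 + 8*n*w + 4*n - 2*w^2 + 2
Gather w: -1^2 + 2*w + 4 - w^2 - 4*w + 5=-w^2 - 2*w + 8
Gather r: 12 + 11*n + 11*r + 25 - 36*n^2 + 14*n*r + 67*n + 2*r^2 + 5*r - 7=-36*n^2 + 78*n + 2*r^2 + r*(14*n + 16) + 30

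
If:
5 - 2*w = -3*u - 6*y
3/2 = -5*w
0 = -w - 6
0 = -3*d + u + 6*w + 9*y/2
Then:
No Solution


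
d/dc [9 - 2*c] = -2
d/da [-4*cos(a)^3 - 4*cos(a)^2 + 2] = 4*(3*cos(a) + 2)*sin(a)*cos(a)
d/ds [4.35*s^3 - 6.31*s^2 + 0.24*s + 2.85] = 13.05*s^2 - 12.62*s + 0.24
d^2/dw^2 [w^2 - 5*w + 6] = 2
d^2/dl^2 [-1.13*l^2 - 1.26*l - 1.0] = -2.26000000000000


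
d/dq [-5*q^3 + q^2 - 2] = q*(2 - 15*q)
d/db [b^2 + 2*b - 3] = 2*b + 2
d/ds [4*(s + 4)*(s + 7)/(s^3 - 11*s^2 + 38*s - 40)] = 4*(-s^4 - 22*s^3 + 75*s^2 + 536*s - 1504)/(s^6 - 22*s^5 + 197*s^4 - 916*s^3 + 2324*s^2 - 3040*s + 1600)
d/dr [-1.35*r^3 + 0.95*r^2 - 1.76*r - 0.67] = -4.05*r^2 + 1.9*r - 1.76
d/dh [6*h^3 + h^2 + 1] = 2*h*(9*h + 1)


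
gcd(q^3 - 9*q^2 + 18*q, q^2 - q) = q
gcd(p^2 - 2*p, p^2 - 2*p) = p^2 - 2*p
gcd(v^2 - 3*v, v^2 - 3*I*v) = v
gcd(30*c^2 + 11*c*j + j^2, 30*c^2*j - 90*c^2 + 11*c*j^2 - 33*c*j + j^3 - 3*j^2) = 30*c^2 + 11*c*j + j^2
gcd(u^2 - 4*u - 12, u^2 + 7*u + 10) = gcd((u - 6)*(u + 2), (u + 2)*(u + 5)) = u + 2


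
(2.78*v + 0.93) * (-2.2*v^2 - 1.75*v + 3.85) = -6.116*v^3 - 6.911*v^2 + 9.0755*v + 3.5805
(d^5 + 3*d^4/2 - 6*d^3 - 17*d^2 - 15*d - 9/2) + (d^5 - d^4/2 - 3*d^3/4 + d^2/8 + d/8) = 2*d^5 + d^4 - 27*d^3/4 - 135*d^2/8 - 119*d/8 - 9/2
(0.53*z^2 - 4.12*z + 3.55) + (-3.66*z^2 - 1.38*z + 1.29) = -3.13*z^2 - 5.5*z + 4.84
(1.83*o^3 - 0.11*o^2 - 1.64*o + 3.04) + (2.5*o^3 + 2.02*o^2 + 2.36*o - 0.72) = 4.33*o^3 + 1.91*o^2 + 0.72*o + 2.32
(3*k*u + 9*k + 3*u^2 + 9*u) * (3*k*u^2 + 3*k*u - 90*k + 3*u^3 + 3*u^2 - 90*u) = 9*k^2*u^3 + 36*k^2*u^2 - 243*k^2*u - 810*k^2 + 18*k*u^4 + 72*k*u^3 - 486*k*u^2 - 1620*k*u + 9*u^5 + 36*u^4 - 243*u^3 - 810*u^2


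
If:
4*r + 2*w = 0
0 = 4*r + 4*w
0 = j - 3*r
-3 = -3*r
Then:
No Solution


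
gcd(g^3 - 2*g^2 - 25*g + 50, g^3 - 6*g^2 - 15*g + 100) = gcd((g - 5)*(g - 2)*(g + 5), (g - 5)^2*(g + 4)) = g - 5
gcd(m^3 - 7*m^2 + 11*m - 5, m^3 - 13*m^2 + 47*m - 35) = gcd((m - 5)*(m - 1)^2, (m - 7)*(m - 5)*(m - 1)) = m^2 - 6*m + 5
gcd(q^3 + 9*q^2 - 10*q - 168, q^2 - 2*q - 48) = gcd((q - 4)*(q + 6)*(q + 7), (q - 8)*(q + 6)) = q + 6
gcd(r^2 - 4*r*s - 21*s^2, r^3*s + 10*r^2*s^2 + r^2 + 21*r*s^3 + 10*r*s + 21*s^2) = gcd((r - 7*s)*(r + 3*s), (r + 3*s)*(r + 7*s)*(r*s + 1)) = r + 3*s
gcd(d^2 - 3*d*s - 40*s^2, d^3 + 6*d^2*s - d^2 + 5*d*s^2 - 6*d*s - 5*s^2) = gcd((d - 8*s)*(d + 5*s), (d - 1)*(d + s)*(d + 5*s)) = d + 5*s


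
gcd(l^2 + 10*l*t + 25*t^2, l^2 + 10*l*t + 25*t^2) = l^2 + 10*l*t + 25*t^2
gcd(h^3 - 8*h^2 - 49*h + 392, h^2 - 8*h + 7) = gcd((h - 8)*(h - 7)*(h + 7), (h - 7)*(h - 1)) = h - 7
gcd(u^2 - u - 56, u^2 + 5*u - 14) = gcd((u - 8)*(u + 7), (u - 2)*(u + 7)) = u + 7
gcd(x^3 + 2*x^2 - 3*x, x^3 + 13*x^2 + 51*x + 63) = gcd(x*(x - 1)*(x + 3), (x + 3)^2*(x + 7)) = x + 3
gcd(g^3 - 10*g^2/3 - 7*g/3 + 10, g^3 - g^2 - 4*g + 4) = g - 2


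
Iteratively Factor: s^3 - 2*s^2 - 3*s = (s - 3)*(s^2 + s) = (s - 3)*(s + 1)*(s)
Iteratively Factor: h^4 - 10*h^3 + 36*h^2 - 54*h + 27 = (h - 3)*(h^3 - 7*h^2 + 15*h - 9) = (h - 3)^2*(h^2 - 4*h + 3) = (h - 3)^2*(h - 1)*(h - 3)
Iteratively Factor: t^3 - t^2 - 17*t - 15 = (t - 5)*(t^2 + 4*t + 3) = (t - 5)*(t + 3)*(t + 1)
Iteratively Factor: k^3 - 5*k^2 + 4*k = (k - 1)*(k^2 - 4*k) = (k - 4)*(k - 1)*(k)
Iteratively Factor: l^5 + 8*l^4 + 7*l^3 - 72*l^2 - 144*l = (l + 4)*(l^4 + 4*l^3 - 9*l^2 - 36*l) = (l + 4)^2*(l^3 - 9*l) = (l + 3)*(l + 4)^2*(l^2 - 3*l) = l*(l + 3)*(l + 4)^2*(l - 3)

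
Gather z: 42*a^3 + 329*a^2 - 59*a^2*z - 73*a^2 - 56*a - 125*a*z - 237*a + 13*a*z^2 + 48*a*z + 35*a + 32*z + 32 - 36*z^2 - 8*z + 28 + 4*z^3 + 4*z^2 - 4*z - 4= 42*a^3 + 256*a^2 - 258*a + 4*z^3 + z^2*(13*a - 32) + z*(-59*a^2 - 77*a + 20) + 56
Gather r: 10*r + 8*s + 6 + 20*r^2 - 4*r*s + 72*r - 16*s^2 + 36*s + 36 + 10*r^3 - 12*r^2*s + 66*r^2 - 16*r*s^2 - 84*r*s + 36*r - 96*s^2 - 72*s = 10*r^3 + r^2*(86 - 12*s) + r*(-16*s^2 - 88*s + 118) - 112*s^2 - 28*s + 42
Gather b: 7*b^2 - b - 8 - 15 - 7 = 7*b^2 - b - 30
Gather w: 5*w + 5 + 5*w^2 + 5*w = 5*w^2 + 10*w + 5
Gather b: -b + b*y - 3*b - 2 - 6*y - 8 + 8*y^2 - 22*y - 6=b*(y - 4) + 8*y^2 - 28*y - 16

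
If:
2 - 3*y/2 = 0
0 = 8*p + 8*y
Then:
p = -4/3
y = 4/3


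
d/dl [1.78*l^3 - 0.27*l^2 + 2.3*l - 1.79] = 5.34*l^2 - 0.54*l + 2.3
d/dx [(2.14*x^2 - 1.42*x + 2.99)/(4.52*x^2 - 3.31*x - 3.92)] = (-0.665000000000003*x^2 - 43.8072*x + 15.4633)/(20.4304*x^4 - 29.9224*x^3 - 24.4807*x^2 + 25.9504*x + 15.3664)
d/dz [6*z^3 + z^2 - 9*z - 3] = 18*z^2 + 2*z - 9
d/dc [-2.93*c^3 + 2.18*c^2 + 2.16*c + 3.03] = -8.79*c^2 + 4.36*c + 2.16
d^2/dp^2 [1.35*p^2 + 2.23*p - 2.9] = 2.70000000000000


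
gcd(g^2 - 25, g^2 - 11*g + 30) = g - 5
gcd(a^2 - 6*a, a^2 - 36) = a - 6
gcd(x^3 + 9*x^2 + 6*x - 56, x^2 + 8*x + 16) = x + 4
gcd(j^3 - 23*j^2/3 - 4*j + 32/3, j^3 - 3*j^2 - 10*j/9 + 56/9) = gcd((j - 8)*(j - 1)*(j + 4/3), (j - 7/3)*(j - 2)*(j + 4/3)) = j + 4/3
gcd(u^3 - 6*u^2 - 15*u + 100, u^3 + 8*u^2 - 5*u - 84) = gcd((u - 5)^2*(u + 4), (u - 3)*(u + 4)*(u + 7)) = u + 4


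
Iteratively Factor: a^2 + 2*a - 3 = (a + 3)*(a - 1)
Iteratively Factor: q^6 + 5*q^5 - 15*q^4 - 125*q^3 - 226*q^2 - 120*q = (q + 2)*(q^5 + 3*q^4 - 21*q^3 - 83*q^2 - 60*q) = (q + 2)*(q + 4)*(q^4 - q^3 - 17*q^2 - 15*q) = (q + 1)*(q + 2)*(q + 4)*(q^3 - 2*q^2 - 15*q) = (q - 5)*(q + 1)*(q + 2)*(q + 4)*(q^2 + 3*q) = (q - 5)*(q + 1)*(q + 2)*(q + 3)*(q + 4)*(q)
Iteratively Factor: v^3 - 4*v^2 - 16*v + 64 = (v + 4)*(v^2 - 8*v + 16) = (v - 4)*(v + 4)*(v - 4)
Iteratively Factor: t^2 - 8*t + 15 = (t - 3)*(t - 5)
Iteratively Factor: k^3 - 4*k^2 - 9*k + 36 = (k - 3)*(k^2 - k - 12) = (k - 3)*(k + 3)*(k - 4)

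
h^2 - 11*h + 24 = (h - 8)*(h - 3)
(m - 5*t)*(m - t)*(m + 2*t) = m^3 - 4*m^2*t - 7*m*t^2 + 10*t^3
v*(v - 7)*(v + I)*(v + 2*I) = v^4 - 7*v^3 + 3*I*v^3 - 2*v^2 - 21*I*v^2 + 14*v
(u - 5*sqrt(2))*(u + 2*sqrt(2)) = u^2 - 3*sqrt(2)*u - 20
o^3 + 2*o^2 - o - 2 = (o - 1)*(o + 1)*(o + 2)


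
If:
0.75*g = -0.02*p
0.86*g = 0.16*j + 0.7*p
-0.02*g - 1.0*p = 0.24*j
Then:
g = 0.00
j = 0.00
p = 0.00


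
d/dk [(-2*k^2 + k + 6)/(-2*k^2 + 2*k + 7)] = (-2*k^2 - 4*k - 5)/(4*k^4 - 8*k^3 - 24*k^2 + 28*k + 49)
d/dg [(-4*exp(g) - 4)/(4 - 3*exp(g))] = -28*exp(g)/(3*exp(g) - 4)^2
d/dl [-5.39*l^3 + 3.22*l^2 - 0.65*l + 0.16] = -16.17*l^2 + 6.44*l - 0.65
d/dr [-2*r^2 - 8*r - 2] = -4*r - 8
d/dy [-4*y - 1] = -4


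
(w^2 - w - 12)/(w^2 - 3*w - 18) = (w - 4)/(w - 6)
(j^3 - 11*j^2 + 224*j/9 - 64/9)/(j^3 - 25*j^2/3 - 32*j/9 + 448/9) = (3*j - 1)/(3*j + 7)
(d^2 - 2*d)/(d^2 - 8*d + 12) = d/(d - 6)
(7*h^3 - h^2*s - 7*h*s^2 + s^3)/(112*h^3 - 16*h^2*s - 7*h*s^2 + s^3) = (-h^2 + s^2)/(-16*h^2 + s^2)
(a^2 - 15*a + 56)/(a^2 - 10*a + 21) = (a - 8)/(a - 3)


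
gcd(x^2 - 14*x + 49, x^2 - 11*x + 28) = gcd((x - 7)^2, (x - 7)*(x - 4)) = x - 7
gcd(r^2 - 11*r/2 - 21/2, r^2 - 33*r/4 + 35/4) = r - 7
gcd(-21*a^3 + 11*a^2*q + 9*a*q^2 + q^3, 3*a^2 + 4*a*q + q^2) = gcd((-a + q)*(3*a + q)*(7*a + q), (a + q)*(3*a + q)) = 3*a + q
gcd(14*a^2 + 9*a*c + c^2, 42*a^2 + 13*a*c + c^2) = 7*a + c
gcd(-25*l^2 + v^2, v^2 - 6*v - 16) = 1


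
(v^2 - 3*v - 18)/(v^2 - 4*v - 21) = (v - 6)/(v - 7)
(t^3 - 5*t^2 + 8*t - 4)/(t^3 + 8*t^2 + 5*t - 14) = (t^2 - 4*t + 4)/(t^2 + 9*t + 14)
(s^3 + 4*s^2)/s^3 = (s + 4)/s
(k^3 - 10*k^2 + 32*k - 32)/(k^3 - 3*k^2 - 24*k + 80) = (k - 2)/(k + 5)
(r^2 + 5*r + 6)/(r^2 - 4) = (r + 3)/(r - 2)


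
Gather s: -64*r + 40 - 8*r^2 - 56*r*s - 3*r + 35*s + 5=-8*r^2 - 67*r + s*(35 - 56*r) + 45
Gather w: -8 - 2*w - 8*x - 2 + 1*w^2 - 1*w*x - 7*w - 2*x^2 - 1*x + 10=w^2 + w*(-x - 9) - 2*x^2 - 9*x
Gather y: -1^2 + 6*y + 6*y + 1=12*y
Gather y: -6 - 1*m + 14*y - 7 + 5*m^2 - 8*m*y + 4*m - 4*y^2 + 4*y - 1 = 5*m^2 + 3*m - 4*y^2 + y*(18 - 8*m) - 14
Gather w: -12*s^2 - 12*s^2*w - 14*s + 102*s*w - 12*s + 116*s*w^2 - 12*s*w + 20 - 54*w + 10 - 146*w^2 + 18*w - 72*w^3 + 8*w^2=-12*s^2 - 26*s - 72*w^3 + w^2*(116*s - 138) + w*(-12*s^2 + 90*s - 36) + 30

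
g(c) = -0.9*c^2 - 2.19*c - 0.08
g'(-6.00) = 8.61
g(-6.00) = -19.34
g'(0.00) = -2.19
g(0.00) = -0.08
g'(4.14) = -9.64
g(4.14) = -24.57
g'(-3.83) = 4.70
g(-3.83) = -4.89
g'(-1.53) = 0.56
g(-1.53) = 1.16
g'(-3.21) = 3.59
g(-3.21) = -2.32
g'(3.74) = -8.92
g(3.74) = -20.86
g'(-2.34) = 2.02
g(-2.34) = 0.12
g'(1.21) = -4.37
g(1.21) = -4.05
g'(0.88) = -3.77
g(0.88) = -2.70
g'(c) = -1.8*c - 2.19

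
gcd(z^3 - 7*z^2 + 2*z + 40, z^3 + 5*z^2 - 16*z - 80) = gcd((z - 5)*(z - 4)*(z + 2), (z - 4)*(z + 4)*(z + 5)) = z - 4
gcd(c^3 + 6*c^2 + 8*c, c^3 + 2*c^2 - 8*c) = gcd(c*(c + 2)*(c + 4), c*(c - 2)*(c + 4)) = c^2 + 4*c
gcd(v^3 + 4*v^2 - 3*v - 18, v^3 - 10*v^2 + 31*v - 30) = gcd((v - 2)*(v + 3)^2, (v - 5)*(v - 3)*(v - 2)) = v - 2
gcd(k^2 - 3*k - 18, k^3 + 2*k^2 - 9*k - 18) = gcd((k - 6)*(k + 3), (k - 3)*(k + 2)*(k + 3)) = k + 3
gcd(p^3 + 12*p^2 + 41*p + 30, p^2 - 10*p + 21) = 1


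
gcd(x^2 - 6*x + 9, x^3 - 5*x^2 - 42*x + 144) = x - 3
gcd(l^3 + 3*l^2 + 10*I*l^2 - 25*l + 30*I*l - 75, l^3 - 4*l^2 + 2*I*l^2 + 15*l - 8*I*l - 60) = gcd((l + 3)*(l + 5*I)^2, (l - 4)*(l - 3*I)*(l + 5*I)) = l + 5*I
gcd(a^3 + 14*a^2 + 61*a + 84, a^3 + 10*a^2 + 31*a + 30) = a + 3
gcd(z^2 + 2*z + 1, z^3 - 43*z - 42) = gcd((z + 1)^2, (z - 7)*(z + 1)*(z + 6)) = z + 1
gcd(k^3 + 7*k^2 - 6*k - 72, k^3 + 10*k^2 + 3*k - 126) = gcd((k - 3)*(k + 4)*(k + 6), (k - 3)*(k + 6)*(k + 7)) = k^2 + 3*k - 18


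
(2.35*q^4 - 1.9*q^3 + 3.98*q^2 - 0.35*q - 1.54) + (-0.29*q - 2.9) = 2.35*q^4 - 1.9*q^3 + 3.98*q^2 - 0.64*q - 4.44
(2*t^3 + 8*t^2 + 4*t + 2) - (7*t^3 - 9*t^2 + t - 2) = -5*t^3 + 17*t^2 + 3*t + 4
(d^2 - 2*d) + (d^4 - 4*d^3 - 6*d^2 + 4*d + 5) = d^4 - 4*d^3 - 5*d^2 + 2*d + 5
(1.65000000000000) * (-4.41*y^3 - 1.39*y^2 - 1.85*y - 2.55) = -7.2765*y^3 - 2.2935*y^2 - 3.0525*y - 4.2075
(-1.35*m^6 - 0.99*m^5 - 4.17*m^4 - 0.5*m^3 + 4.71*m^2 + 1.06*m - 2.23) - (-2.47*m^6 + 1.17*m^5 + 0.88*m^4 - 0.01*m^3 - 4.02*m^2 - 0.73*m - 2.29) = 1.12*m^6 - 2.16*m^5 - 5.05*m^4 - 0.49*m^3 + 8.73*m^2 + 1.79*m + 0.0600000000000001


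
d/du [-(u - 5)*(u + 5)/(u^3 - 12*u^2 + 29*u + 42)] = (u^4 - 104*u^2 + 516*u - 725)/(u^6 - 24*u^5 + 202*u^4 - 612*u^3 - 167*u^2 + 2436*u + 1764)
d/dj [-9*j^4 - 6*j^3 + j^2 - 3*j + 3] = -36*j^3 - 18*j^2 + 2*j - 3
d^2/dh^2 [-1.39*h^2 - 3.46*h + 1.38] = -2.78000000000000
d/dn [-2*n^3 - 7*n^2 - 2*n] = -6*n^2 - 14*n - 2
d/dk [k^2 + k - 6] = 2*k + 1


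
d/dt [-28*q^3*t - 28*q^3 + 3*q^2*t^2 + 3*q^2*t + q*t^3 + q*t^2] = q*(-28*q^2 + 6*q*t + 3*q + 3*t^2 + 2*t)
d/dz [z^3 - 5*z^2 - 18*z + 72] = 3*z^2 - 10*z - 18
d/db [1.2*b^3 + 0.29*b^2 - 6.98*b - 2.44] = 3.6*b^2 + 0.58*b - 6.98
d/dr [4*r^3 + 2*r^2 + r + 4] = 12*r^2 + 4*r + 1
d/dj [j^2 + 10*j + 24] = 2*j + 10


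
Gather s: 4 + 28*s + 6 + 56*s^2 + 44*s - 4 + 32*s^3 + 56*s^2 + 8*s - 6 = 32*s^3 + 112*s^2 + 80*s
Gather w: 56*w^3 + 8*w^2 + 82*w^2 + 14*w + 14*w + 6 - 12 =56*w^3 + 90*w^2 + 28*w - 6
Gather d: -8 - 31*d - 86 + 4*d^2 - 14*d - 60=4*d^2 - 45*d - 154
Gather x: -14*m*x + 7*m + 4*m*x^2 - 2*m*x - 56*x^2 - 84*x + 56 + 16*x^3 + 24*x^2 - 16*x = 7*m + 16*x^3 + x^2*(4*m - 32) + x*(-16*m - 100) + 56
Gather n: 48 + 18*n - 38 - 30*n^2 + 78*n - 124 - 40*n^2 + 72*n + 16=-70*n^2 + 168*n - 98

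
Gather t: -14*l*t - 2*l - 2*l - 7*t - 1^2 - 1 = -4*l + t*(-14*l - 7) - 2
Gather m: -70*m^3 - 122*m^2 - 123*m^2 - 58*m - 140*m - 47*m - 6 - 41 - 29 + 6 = -70*m^3 - 245*m^2 - 245*m - 70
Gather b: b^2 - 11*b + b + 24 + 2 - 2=b^2 - 10*b + 24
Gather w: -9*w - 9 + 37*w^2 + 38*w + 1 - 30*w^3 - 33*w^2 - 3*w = -30*w^3 + 4*w^2 + 26*w - 8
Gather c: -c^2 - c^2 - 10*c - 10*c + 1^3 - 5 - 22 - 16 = -2*c^2 - 20*c - 42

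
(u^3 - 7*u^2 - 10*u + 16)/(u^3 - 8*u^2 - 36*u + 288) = (u^2 + u - 2)/(u^2 - 36)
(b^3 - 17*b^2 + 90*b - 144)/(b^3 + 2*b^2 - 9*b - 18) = (b^2 - 14*b + 48)/(b^2 + 5*b + 6)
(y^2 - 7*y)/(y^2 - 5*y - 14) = y/(y + 2)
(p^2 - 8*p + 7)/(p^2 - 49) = (p - 1)/(p + 7)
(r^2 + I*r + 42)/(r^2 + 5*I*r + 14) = (r - 6*I)/(r - 2*I)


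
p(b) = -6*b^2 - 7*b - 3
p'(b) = -12*b - 7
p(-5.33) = -136.14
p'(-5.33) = 56.96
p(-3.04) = -37.17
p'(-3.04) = 29.48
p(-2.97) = -35.14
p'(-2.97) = 28.64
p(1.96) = -39.77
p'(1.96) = -30.52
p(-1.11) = -2.62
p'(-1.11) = 6.32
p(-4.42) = -89.28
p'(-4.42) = 46.04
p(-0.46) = -1.05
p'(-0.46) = -1.48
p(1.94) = -39.16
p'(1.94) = -30.28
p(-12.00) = -783.00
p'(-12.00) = 137.00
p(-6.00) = -177.00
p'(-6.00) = 65.00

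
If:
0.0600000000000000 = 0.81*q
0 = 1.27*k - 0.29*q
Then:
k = 0.02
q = 0.07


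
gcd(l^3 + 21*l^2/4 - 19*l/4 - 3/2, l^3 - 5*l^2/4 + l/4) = l - 1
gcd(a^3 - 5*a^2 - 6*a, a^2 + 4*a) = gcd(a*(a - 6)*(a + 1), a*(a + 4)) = a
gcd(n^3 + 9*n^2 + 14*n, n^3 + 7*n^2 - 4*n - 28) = n^2 + 9*n + 14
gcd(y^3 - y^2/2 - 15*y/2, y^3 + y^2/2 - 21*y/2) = y^2 - 3*y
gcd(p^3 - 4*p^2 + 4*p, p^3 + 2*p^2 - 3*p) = p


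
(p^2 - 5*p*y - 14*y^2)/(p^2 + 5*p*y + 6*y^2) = (p - 7*y)/(p + 3*y)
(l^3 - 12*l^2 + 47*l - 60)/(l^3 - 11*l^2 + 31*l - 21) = (l^2 - 9*l + 20)/(l^2 - 8*l + 7)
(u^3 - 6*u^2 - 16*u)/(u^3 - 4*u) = (u - 8)/(u - 2)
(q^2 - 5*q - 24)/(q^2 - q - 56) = (q + 3)/(q + 7)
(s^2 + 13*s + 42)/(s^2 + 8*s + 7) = (s + 6)/(s + 1)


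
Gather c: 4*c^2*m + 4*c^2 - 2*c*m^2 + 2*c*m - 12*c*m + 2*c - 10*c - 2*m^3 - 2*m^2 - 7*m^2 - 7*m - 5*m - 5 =c^2*(4*m + 4) + c*(-2*m^2 - 10*m - 8) - 2*m^3 - 9*m^2 - 12*m - 5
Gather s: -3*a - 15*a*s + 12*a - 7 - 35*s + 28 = 9*a + s*(-15*a - 35) + 21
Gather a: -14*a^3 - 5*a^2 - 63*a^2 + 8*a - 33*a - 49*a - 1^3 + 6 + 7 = -14*a^3 - 68*a^2 - 74*a + 12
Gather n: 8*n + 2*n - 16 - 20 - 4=10*n - 40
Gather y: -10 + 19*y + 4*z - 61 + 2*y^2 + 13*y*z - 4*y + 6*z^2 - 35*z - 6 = 2*y^2 + y*(13*z + 15) + 6*z^2 - 31*z - 77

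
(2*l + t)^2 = 4*l^2 + 4*l*t + t^2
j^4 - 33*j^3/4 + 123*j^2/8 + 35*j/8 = j*(j - 5)*(j - 7/2)*(j + 1/4)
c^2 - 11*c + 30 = (c - 6)*(c - 5)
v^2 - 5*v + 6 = (v - 3)*(v - 2)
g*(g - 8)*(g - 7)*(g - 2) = g^4 - 17*g^3 + 86*g^2 - 112*g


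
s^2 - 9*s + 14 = (s - 7)*(s - 2)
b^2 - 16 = (b - 4)*(b + 4)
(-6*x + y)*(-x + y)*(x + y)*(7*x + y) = 42*x^4 - x^3*y - 43*x^2*y^2 + x*y^3 + y^4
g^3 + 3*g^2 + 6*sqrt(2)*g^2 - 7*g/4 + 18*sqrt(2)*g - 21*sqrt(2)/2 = (g - 1/2)*(g + 7/2)*(g + 6*sqrt(2))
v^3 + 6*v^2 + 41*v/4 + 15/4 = (v + 1/2)*(v + 5/2)*(v + 3)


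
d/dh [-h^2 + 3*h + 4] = 3 - 2*h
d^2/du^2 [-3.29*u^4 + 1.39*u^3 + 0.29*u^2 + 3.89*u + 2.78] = -39.48*u^2 + 8.34*u + 0.58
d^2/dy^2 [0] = 0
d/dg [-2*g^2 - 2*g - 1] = -4*g - 2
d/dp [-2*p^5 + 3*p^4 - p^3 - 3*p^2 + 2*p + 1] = -10*p^4 + 12*p^3 - 3*p^2 - 6*p + 2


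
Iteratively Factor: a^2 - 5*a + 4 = (a - 4)*(a - 1)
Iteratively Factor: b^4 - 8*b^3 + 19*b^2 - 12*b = (b - 1)*(b^3 - 7*b^2 + 12*b) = (b - 4)*(b - 1)*(b^2 - 3*b) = b*(b - 4)*(b - 1)*(b - 3)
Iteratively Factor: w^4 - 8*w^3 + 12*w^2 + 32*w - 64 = (w + 2)*(w^3 - 10*w^2 + 32*w - 32) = (w - 2)*(w + 2)*(w^2 - 8*w + 16) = (w - 4)*(w - 2)*(w + 2)*(w - 4)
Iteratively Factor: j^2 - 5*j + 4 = (j - 4)*(j - 1)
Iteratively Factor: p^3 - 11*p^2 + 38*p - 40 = (p - 4)*(p^2 - 7*p + 10) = (p - 4)*(p - 2)*(p - 5)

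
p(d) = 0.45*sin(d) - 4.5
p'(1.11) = 0.20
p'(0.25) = 0.44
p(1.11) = -4.10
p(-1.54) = -4.95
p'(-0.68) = 0.35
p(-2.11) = -4.89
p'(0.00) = 0.45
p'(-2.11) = -0.23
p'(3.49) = -0.42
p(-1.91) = -4.92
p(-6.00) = -4.37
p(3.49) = -4.65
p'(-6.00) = 0.43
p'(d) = 0.45*cos(d)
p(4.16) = -4.88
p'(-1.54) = 0.01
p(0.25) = -4.39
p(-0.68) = -4.78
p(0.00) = -4.50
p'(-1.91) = -0.15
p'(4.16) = -0.24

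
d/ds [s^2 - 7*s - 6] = 2*s - 7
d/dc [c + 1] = 1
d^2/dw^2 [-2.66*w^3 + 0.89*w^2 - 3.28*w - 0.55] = 1.78 - 15.96*w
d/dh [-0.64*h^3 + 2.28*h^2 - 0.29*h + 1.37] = -1.92*h^2 + 4.56*h - 0.29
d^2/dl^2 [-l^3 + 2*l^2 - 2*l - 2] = 4 - 6*l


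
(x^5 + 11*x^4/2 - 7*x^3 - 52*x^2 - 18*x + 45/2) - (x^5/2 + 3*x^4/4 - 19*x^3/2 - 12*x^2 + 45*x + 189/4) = x^5/2 + 19*x^4/4 + 5*x^3/2 - 40*x^2 - 63*x - 99/4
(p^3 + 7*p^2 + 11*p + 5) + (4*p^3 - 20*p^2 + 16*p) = 5*p^3 - 13*p^2 + 27*p + 5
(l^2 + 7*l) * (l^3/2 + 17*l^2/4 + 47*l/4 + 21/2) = l^5/2 + 31*l^4/4 + 83*l^3/2 + 371*l^2/4 + 147*l/2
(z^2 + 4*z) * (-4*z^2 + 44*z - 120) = -4*z^4 + 28*z^3 + 56*z^2 - 480*z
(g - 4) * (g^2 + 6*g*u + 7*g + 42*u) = g^3 + 6*g^2*u + 3*g^2 + 18*g*u - 28*g - 168*u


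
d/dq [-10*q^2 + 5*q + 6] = 5 - 20*q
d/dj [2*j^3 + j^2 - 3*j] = 6*j^2 + 2*j - 3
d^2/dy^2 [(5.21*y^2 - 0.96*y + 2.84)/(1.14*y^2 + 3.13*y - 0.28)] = (7.105427357601e-15*y^4 - 39.675876*y^3 + 32.123376*y^2 + 58.963536*y + 56.593688)/(1.481544*y^6 + 12.203244*y^5 + 32.413734*y^4 + 24.669721*y^3 - 7.961268*y^2 + 0.736176*y - 0.021952)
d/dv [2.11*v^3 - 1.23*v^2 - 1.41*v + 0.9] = 6.33*v^2 - 2.46*v - 1.41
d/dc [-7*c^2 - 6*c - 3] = -14*c - 6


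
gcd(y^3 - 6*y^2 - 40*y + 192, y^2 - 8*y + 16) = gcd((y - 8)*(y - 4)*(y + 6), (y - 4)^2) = y - 4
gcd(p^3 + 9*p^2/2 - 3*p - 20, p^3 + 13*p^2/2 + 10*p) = p^2 + 13*p/2 + 10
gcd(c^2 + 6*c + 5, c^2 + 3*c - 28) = 1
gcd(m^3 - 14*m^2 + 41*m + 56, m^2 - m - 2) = m + 1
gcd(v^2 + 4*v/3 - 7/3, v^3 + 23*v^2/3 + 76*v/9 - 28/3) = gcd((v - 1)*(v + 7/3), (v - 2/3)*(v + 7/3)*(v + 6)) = v + 7/3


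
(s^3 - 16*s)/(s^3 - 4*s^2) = (s + 4)/s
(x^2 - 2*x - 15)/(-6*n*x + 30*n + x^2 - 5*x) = (x + 3)/(-6*n + x)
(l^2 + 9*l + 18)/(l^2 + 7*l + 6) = (l + 3)/(l + 1)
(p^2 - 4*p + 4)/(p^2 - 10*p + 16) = (p - 2)/(p - 8)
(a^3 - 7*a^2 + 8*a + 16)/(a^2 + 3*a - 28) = (a^2 - 3*a - 4)/(a + 7)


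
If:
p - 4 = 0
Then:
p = 4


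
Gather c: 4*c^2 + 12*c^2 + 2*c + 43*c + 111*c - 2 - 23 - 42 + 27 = 16*c^2 + 156*c - 40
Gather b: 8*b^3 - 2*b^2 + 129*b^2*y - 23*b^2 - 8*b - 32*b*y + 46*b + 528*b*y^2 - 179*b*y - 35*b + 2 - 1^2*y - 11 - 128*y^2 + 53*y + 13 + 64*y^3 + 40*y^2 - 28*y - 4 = 8*b^3 + b^2*(129*y - 25) + b*(528*y^2 - 211*y + 3) + 64*y^3 - 88*y^2 + 24*y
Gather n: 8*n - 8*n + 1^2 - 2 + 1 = 0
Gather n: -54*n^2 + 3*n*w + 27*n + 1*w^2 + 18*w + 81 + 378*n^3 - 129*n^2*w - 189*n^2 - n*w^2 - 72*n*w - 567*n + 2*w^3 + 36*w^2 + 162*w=378*n^3 + n^2*(-129*w - 243) + n*(-w^2 - 69*w - 540) + 2*w^3 + 37*w^2 + 180*w + 81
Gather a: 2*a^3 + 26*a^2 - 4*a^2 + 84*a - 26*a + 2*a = 2*a^3 + 22*a^2 + 60*a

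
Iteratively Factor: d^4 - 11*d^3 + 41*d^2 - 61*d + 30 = (d - 5)*(d^3 - 6*d^2 + 11*d - 6) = (d - 5)*(d - 1)*(d^2 - 5*d + 6) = (d - 5)*(d - 2)*(d - 1)*(d - 3)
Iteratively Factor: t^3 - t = (t + 1)*(t^2 - t) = t*(t + 1)*(t - 1)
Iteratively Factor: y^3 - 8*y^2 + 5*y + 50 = (y - 5)*(y^2 - 3*y - 10) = (y - 5)*(y + 2)*(y - 5)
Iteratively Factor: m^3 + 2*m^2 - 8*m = (m - 2)*(m^2 + 4*m) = (m - 2)*(m + 4)*(m)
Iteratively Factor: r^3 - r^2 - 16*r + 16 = (r - 4)*(r^2 + 3*r - 4) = (r - 4)*(r + 4)*(r - 1)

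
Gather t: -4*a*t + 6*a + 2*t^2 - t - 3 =6*a + 2*t^2 + t*(-4*a - 1) - 3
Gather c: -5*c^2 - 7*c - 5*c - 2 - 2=-5*c^2 - 12*c - 4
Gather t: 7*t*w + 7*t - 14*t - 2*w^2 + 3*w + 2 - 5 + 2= t*(7*w - 7) - 2*w^2 + 3*w - 1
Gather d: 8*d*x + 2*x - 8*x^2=8*d*x - 8*x^2 + 2*x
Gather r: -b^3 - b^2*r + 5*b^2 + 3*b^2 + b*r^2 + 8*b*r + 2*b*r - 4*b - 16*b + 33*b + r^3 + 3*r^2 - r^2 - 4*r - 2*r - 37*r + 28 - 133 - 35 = -b^3 + 8*b^2 + 13*b + r^3 + r^2*(b + 2) + r*(-b^2 + 10*b - 43) - 140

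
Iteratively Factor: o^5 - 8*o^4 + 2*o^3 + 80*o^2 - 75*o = (o + 3)*(o^4 - 11*o^3 + 35*o^2 - 25*o) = (o - 5)*(o + 3)*(o^3 - 6*o^2 + 5*o) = (o - 5)*(o - 1)*(o + 3)*(o^2 - 5*o) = (o - 5)^2*(o - 1)*(o + 3)*(o)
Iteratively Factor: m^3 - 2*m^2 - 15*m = (m - 5)*(m^2 + 3*m) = (m - 5)*(m + 3)*(m)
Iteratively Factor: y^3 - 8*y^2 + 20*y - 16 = (y - 2)*(y^2 - 6*y + 8) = (y - 4)*(y - 2)*(y - 2)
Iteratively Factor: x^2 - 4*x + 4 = (x - 2)*(x - 2)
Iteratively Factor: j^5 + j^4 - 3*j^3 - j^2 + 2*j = (j + 1)*(j^4 - 3*j^2 + 2*j) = (j - 1)*(j + 1)*(j^3 + j^2 - 2*j) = (j - 1)*(j + 1)*(j + 2)*(j^2 - j) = j*(j - 1)*(j + 1)*(j + 2)*(j - 1)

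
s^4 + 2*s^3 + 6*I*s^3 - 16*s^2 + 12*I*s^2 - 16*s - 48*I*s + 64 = (s - 2)*(s + 4)*(s + 2*I)*(s + 4*I)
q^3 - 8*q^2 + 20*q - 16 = (q - 4)*(q - 2)^2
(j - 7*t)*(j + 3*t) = j^2 - 4*j*t - 21*t^2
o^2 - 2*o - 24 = (o - 6)*(o + 4)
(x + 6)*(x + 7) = x^2 + 13*x + 42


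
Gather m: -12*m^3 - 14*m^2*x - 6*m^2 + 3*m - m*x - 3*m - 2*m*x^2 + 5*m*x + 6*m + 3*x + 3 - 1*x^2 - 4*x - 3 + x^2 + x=-12*m^3 + m^2*(-14*x - 6) + m*(-2*x^2 + 4*x + 6)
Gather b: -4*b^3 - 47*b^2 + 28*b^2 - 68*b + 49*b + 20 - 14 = -4*b^3 - 19*b^2 - 19*b + 6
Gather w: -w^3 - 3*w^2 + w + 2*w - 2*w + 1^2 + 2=-w^3 - 3*w^2 + w + 3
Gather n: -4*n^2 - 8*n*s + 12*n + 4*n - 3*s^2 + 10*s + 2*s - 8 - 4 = -4*n^2 + n*(16 - 8*s) - 3*s^2 + 12*s - 12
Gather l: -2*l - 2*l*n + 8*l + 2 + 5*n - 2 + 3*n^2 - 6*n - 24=l*(6 - 2*n) + 3*n^2 - n - 24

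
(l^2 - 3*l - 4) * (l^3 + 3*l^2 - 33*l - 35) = l^5 - 46*l^3 + 52*l^2 + 237*l + 140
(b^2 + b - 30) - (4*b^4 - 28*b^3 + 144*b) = -4*b^4 + 28*b^3 + b^2 - 143*b - 30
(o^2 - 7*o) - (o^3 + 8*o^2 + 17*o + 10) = -o^3 - 7*o^2 - 24*o - 10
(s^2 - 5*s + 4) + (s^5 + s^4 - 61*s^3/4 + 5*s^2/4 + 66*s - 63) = s^5 + s^4 - 61*s^3/4 + 9*s^2/4 + 61*s - 59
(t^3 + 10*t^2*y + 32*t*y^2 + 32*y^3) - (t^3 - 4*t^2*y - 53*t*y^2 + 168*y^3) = 14*t^2*y + 85*t*y^2 - 136*y^3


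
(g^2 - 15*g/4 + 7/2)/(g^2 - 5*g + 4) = (4*g^2 - 15*g + 14)/(4*(g^2 - 5*g + 4))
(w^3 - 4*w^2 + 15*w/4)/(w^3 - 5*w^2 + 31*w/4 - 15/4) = w/(w - 1)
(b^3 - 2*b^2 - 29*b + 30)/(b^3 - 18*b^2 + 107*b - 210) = (b^2 + 4*b - 5)/(b^2 - 12*b + 35)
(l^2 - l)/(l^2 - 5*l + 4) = l/(l - 4)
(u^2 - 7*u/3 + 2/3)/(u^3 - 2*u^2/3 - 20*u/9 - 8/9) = 3*(3*u - 1)/(9*u^2 + 12*u + 4)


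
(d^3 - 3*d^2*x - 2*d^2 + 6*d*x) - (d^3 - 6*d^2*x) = 3*d^2*x - 2*d^2 + 6*d*x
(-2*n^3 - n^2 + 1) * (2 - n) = 2*n^4 - 3*n^3 - 2*n^2 - n + 2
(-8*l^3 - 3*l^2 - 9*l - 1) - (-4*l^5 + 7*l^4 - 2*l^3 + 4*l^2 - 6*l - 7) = 4*l^5 - 7*l^4 - 6*l^3 - 7*l^2 - 3*l + 6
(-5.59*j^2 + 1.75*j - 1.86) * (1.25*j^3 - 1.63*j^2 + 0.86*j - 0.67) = -6.9875*j^5 + 11.2992*j^4 - 9.9849*j^3 + 8.2821*j^2 - 2.7721*j + 1.2462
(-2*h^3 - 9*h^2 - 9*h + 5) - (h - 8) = -2*h^3 - 9*h^2 - 10*h + 13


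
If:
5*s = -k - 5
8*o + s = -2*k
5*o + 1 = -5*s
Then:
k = -27/17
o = 41/85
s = -58/85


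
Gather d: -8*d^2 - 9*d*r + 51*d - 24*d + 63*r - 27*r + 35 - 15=-8*d^2 + d*(27 - 9*r) + 36*r + 20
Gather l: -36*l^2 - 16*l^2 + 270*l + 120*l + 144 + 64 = -52*l^2 + 390*l + 208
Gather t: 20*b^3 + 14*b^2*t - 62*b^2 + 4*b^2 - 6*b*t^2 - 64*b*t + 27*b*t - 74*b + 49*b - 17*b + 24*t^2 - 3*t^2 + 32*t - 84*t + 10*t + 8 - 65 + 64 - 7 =20*b^3 - 58*b^2 - 42*b + t^2*(21 - 6*b) + t*(14*b^2 - 37*b - 42)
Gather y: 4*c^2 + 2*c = 4*c^2 + 2*c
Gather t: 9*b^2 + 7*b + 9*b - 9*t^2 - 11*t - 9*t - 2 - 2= 9*b^2 + 16*b - 9*t^2 - 20*t - 4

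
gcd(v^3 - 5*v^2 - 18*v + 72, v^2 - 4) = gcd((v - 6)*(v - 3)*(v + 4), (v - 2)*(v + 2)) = 1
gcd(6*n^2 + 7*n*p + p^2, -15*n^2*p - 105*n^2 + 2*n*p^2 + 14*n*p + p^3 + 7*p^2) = 1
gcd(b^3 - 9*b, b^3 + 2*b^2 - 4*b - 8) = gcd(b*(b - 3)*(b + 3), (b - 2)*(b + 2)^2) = 1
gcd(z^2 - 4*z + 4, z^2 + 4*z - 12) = z - 2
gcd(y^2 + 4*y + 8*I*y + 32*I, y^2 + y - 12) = y + 4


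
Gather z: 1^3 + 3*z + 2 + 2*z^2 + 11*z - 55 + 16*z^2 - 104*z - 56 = 18*z^2 - 90*z - 108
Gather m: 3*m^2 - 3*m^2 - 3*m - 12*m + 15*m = 0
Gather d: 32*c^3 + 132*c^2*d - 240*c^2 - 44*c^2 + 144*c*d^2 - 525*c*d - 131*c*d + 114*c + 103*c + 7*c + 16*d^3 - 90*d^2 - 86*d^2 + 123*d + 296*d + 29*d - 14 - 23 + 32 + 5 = 32*c^3 - 284*c^2 + 224*c + 16*d^3 + d^2*(144*c - 176) + d*(132*c^2 - 656*c + 448)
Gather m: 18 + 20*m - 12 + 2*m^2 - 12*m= 2*m^2 + 8*m + 6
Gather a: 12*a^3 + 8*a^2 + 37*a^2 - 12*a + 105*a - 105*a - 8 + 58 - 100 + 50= 12*a^3 + 45*a^2 - 12*a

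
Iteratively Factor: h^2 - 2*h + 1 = (h - 1)*(h - 1)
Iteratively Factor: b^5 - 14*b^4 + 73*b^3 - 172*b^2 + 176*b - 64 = (b - 4)*(b^4 - 10*b^3 + 33*b^2 - 40*b + 16) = (b - 4)*(b - 1)*(b^3 - 9*b^2 + 24*b - 16) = (b - 4)^2*(b - 1)*(b^2 - 5*b + 4) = (b - 4)^3*(b - 1)*(b - 1)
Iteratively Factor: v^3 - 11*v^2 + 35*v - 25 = (v - 5)*(v^2 - 6*v + 5) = (v - 5)^2*(v - 1)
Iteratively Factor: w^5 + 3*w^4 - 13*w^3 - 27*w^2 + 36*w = (w)*(w^4 + 3*w^3 - 13*w^2 - 27*w + 36) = w*(w - 3)*(w^3 + 6*w^2 + 5*w - 12) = w*(w - 3)*(w - 1)*(w^2 + 7*w + 12) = w*(w - 3)*(w - 1)*(w + 3)*(w + 4)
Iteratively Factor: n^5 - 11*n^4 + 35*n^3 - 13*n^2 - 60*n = (n + 1)*(n^4 - 12*n^3 + 47*n^2 - 60*n) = (n - 3)*(n + 1)*(n^3 - 9*n^2 + 20*n) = (n - 5)*(n - 3)*(n + 1)*(n^2 - 4*n) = (n - 5)*(n - 4)*(n - 3)*(n + 1)*(n)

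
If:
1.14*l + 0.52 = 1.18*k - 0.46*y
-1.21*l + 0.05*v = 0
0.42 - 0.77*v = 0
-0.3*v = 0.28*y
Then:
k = 0.23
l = 0.02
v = 0.55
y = -0.58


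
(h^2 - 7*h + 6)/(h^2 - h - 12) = (-h^2 + 7*h - 6)/(-h^2 + h + 12)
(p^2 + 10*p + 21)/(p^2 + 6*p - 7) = (p + 3)/(p - 1)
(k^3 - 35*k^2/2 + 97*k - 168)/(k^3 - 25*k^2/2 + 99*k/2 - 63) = (k - 8)/(k - 3)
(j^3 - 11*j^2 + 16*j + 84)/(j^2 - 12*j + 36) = (j^2 - 5*j - 14)/(j - 6)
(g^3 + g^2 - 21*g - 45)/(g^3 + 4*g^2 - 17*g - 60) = (g^2 - 2*g - 15)/(g^2 + g - 20)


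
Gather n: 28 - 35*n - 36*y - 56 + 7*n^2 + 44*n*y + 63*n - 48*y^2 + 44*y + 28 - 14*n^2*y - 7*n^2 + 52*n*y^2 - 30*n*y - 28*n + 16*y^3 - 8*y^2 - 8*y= -14*n^2*y + n*(52*y^2 + 14*y) + 16*y^3 - 56*y^2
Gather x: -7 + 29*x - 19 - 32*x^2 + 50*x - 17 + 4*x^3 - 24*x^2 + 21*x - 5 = 4*x^3 - 56*x^2 + 100*x - 48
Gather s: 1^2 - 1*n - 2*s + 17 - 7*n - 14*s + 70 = -8*n - 16*s + 88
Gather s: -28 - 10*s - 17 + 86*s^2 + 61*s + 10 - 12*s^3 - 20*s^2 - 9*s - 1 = -12*s^3 + 66*s^2 + 42*s - 36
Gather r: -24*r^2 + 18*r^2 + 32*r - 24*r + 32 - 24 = -6*r^2 + 8*r + 8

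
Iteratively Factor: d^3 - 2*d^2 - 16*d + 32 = (d - 2)*(d^2 - 16) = (d - 4)*(d - 2)*(d + 4)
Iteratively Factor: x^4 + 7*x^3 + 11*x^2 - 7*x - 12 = (x - 1)*(x^3 + 8*x^2 + 19*x + 12) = (x - 1)*(x + 1)*(x^2 + 7*x + 12) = (x - 1)*(x + 1)*(x + 3)*(x + 4)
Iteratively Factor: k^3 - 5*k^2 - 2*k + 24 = (k - 3)*(k^2 - 2*k - 8) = (k - 4)*(k - 3)*(k + 2)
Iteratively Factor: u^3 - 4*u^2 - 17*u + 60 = (u + 4)*(u^2 - 8*u + 15) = (u - 3)*(u + 4)*(u - 5)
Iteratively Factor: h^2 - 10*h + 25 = (h - 5)*(h - 5)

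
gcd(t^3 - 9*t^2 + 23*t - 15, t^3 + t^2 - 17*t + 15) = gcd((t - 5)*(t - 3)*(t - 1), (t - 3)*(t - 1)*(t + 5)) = t^2 - 4*t + 3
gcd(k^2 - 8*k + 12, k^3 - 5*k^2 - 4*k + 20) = k - 2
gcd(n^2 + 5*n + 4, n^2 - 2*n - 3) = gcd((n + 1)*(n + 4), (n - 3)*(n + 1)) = n + 1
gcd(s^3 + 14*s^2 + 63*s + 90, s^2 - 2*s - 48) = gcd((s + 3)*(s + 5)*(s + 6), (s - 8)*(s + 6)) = s + 6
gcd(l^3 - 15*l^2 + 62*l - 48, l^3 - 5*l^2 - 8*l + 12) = l^2 - 7*l + 6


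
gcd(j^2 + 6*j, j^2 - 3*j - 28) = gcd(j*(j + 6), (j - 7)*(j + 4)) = 1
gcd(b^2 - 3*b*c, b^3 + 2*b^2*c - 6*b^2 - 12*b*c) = b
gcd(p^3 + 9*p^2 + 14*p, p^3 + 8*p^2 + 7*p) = p^2 + 7*p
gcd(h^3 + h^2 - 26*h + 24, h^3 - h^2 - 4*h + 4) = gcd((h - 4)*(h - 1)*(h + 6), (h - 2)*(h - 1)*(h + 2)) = h - 1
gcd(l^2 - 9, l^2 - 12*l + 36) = 1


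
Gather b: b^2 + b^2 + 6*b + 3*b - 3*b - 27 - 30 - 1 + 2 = 2*b^2 + 6*b - 56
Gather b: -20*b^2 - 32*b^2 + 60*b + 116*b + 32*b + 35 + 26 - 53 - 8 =-52*b^2 + 208*b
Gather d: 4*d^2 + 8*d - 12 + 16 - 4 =4*d^2 + 8*d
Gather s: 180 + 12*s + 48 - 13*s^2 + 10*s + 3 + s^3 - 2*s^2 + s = s^3 - 15*s^2 + 23*s + 231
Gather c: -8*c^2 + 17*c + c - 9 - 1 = -8*c^2 + 18*c - 10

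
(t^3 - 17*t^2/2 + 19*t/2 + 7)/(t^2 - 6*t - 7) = (t^2 - 3*t/2 - 1)/(t + 1)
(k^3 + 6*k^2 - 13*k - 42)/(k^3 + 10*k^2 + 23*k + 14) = (k - 3)/(k + 1)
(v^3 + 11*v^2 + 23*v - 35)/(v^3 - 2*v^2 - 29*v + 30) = (v + 7)/(v - 6)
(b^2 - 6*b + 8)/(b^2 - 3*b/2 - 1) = 2*(b - 4)/(2*b + 1)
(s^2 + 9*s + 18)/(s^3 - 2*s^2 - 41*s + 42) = (s + 3)/(s^2 - 8*s + 7)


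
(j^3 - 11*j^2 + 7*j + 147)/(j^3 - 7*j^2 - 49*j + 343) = (j + 3)/(j + 7)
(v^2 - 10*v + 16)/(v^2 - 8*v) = (v - 2)/v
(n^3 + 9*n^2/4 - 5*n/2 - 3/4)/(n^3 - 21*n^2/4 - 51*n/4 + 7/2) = (4*n^3 + 9*n^2 - 10*n - 3)/(4*n^3 - 21*n^2 - 51*n + 14)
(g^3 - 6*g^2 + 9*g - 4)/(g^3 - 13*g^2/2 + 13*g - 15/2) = 2*(g^2 - 5*g + 4)/(2*g^2 - 11*g + 15)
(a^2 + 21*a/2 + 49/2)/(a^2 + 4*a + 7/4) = 2*(a + 7)/(2*a + 1)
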